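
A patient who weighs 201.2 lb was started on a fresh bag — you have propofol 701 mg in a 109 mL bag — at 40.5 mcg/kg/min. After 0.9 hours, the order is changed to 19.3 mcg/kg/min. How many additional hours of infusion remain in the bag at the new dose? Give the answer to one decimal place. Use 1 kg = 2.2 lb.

Initial rate:
Weight = 201.2 lb ÷ 2.2 lb/kg = 91.45455 kg
Dose = 40.5 mcg/kg/min × 91.45455 kg = 3703.909 mcg/min
3703.909 mcg/min × 60 min/hr = 222234.5 mcg/hr
Concentration = 701 mg ÷ 109 mL = 6.431193 mg/mL = 6431.193 mcg/mL
Rate = 222234.5 mcg/hr ÷ 6431.193 mcg/mL = 34.55573 mL/hr
Volume infused so far = 34.55573 mL/hr × 0.9 hr = 31.10016 mL
Volume remaining = 109 − 31.10016 = 77.89984 mL
New rate:
Dose = 19.3 mcg/kg/min × 91.45455 kg = 1765.073 mcg/min
1765.073 mcg/min × 60 min/hr = 105904.4 mcg/hr
Rate = 105904.4 mcg/hr ÷ 6431.193 mcg/mL = 16.4673 mL/hr
Time remaining = 77.89984 mL ÷ 16.4673 mL/hr = 4.730579 hr

4.7 hours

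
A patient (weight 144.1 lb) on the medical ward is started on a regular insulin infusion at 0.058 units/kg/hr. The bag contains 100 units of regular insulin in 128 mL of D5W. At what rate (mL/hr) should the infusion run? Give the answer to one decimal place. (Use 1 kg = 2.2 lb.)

4.9 mL/hr

Weight = 144.1 lb ÷ 2.2 lb/kg = 65.5 kg
Dose = 0.058 units/kg/hr × 65.5 kg = 3.799 units/hr
Concentration = 100 units ÷ 128 mL = 0.78125 units/mL
Rate = 3.799 units/hr ÷ 0.78125 units/mL = 4.86272 mL/hr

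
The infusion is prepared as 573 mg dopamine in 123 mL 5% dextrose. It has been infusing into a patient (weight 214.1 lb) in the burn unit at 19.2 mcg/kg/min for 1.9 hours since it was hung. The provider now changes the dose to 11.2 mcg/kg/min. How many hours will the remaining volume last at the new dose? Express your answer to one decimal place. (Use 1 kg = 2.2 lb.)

5.5 hours

Initial rate:
Weight = 214.1 lb ÷ 2.2 lb/kg = 97.31818 kg
Dose = 19.2 mcg/kg/min × 97.31818 kg = 1868.509 mcg/min
1868.509 mcg/min × 60 min/hr = 112110.5 mcg/hr
Concentration = 573 mg ÷ 123 mL = 4.658537 mg/mL = 4658.537 mcg/mL
Rate = 112110.5 mcg/hr ÷ 4658.537 mcg/mL = 24.06561 mL/hr
Volume infused so far = 24.06561 mL/hr × 1.9 hr = 45.72467 mL
Volume remaining = 123 − 45.72467 = 77.27533 mL
New rate:
Dose = 11.2 mcg/kg/min × 97.31818 kg = 1089.964 mcg/min
1089.964 mcg/min × 60 min/hr = 65397.82 mcg/hr
Rate = 65397.82 mcg/hr ÷ 4658.537 mcg/mL = 14.03828 mL/hr
Time remaining = 77.27533 mL ÷ 14.03828 mL/hr = 5.504617 hr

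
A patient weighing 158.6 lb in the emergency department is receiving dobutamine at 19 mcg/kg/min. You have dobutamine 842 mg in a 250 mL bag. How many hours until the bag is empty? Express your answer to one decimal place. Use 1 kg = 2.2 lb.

Weight = 158.6 lb ÷ 2.2 lb/kg = 72.09091 kg
Dose = 19 mcg/kg/min × 72.09091 kg = 1369.727 mcg/min
1369.727 mcg/min × 60 min/hr = 82183.64 mcg/hr
Concentration = 842 mg ÷ 250 mL = 3.368 mg/mL = 3368 mcg/mL
Rate = 82183.64 mcg/hr ÷ 3368 mcg/mL = 24.40132 mL/hr
Duration = 250 mL ÷ 24.40132 mL/hr = 10.24535 hr

10.2 hours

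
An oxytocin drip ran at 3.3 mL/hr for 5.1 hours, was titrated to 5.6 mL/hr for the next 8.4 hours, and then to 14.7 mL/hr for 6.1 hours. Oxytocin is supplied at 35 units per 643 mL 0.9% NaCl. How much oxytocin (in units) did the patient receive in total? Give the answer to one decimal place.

Concentration = 35 units ÷ 643 mL = 0.05443235 units/mL
Stage 1: 3.3 mL/hr × 5.1 hr = 16.83 mL → 16.83 mL × 0.05443235 units/mL = 0.9160964 units
Stage 2: 5.6 mL/hr × 8.4 hr = 47.04 mL → 47.04 mL × 0.05443235 units/mL = 2.560498 units
Stage 3: 14.7 mL/hr × 6.1 hr = 89.67 mL → 89.67 mL × 0.05443235 units/mL = 4.880949 units
Total = 0.9160964 + 2.560498 + 4.880949 = 8.357543 units

8.4 units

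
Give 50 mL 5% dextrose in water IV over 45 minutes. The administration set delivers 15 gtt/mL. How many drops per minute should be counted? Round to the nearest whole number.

17 gtt/min

50 mL ÷ (45 min) = 1.111111 mL/min
1.111111 mL/min × 15 gtt/mL = 16.66667 gtt/min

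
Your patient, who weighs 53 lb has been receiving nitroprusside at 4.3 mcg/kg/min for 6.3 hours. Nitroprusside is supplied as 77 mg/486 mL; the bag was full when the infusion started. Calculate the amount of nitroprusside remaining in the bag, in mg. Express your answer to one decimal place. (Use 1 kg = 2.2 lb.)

Weight = 53 lb ÷ 2.2 lb/kg = 24.09091 kg
Dose = 4.3 mcg/kg/min × 24.09091 kg = 103.5909 mcg/min
103.5909 mcg/min × 60 min/hr = 6215.455 mcg/hr
Concentration = 77 mg ÷ 486 mL = 0.1584362 mg/mL = 158.4362 mcg/mL
Rate = 6215.455 mcg/hr ÷ 158.4362 mcg/mL = 39.23001 mL/hr
Volume infused = 39.23001 mL/hr × 6.3 hr = 247.1491 mL
Volume remaining = 486 − 247.1491 = 238.8509 mL
Drug remaining = 238.8509 mL × 158.4362 mcg/mL = 37842.64 mcg = 37.84264 mg

37.8 mg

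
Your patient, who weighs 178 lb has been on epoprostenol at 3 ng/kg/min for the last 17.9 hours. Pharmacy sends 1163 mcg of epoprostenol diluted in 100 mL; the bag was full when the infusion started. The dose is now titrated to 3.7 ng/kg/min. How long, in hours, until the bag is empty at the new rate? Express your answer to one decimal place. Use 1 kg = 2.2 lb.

Initial rate:
Weight = 178 lb ÷ 2.2 lb/kg = 80.90909 kg
Dose = 3 ng/kg/min × 80.90909 kg = 242.7273 ng/min
242.7273 ng/min × 60 min/hr = 14563.64 ng/hr
Concentration = 1163 mcg ÷ 100 mL = 11.63 mcg/mL = 11630 ng/mL
Rate = 14563.64 ng/hr ÷ 11630 ng/mL = 1.252247 mL/hr
Volume infused so far = 1.252247 mL/hr × 17.9 hr = 22.41523 mL
Volume remaining = 100 − 22.41523 = 77.58477 mL
New rate:
Dose = 3.7 ng/kg/min × 80.90909 kg = 299.3636 ng/min
299.3636 ng/min × 60 min/hr = 17961.82 ng/hr
Rate = 17961.82 ng/hr ÷ 11630 ng/mL = 1.544438 mL/hr
Time remaining = 77.58477 mL ÷ 1.544438 mL/hr = 50.23494 hr

50.2 hours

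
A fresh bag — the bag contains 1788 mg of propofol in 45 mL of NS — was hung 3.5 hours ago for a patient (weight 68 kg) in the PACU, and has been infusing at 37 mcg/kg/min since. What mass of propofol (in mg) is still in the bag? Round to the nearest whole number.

Dose = 37 mcg/kg/min × 68 kg = 2516 mcg/min
2516 mcg/min × 60 min/hr = 150960 mcg/hr
Concentration = 1788 mg ÷ 45 mL = 39.73333 mg/mL = 39733.33 mcg/mL
Rate = 150960 mcg/hr ÷ 39733.33 mcg/mL = 3.799329 mL/hr
Volume infused = 3.799329 mL/hr × 3.5 hr = 13.29765 mL
Volume remaining = 45 − 13.29765 = 31.70235 mL
Drug remaining = 31.70235 mL × 39733.33 mcg/mL = 1259640 mcg = 1259.64 mg

1260 mg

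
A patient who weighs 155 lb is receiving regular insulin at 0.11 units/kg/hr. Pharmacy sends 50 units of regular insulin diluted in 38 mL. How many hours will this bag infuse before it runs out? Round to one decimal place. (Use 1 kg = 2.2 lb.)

Weight = 155 lb ÷ 2.2 lb/kg = 70.45455 kg
Dose = 0.11 units/kg/hr × 70.45455 kg = 7.75 units/hr
Concentration = 50 units ÷ 38 mL = 1.315789 units/mL
Rate = 7.75 units/hr ÷ 1.315789 units/mL = 5.89 mL/hr
Duration = 38 mL ÷ 5.89 mL/hr = 6.451613 hr

6.5 hours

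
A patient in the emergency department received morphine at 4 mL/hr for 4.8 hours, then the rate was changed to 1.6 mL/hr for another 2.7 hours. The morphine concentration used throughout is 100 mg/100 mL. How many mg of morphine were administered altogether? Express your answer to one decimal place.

Concentration = 100 mg ÷ 100 mL = 1 mg/mL
Stage 1: 4 mL/hr × 4.8 hr = 19.2 mL → 19.2 mL × 1 mg/mL = 19.2 mg
Stage 2: 1.6 mL/hr × 2.7 hr = 4.32 mL → 4.32 mL × 1 mg/mL = 4.32 mg
Total = 19.2 + 4.32 = 23.52 mg

23.5 mg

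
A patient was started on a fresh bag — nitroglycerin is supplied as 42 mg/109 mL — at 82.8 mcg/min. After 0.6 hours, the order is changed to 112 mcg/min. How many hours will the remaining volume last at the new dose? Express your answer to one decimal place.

5.8 hours

Initial rate:
82.8 mcg/min × 60 min/hr = 4968 mcg/hr
Concentration = 42 mg ÷ 109 mL = 0.3853211 mg/mL = 385.3211 mcg/mL
Rate = 4968 mcg/hr ÷ 385.3211 mcg/mL = 12.89314 mL/hr
Volume infused so far = 12.89314 mL/hr × 0.6 hr = 7.735886 mL
Volume remaining = 109 − 7.735886 = 101.2641 mL
New rate:
112 mcg/min × 60 min/hr = 6720 mcg/hr
Rate = 6720 mcg/hr ÷ 385.3211 mcg/mL = 17.44 mL/hr
Time remaining = 101.2641 mL ÷ 17.44 mL/hr = 5.806429 hr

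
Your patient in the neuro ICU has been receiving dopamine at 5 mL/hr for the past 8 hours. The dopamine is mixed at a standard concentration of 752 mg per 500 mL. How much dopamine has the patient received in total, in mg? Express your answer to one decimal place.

60.2 mg

Concentration = 752 mg ÷ 500 mL = 1.504 mg/mL = 1504 mcg/mL
Drug rate = 5 mL/hr × 1504 mcg/mL = 7520 mcg/hr
Total = 7520 mcg/hr × 8 hr = 60160 mcg = 60.16 mg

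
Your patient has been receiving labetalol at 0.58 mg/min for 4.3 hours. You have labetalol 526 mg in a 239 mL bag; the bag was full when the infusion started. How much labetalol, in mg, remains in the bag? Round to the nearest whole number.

0.58 mg/min × 60 min/hr = 34.8 mg/hr
Concentration = 526 mg ÷ 239 mL = 2.200837 mg/mL
Rate = 34.8 mg/hr ÷ 2.200837 mg/mL = 15.81217 mL/hr
Volume infused = 15.81217 mL/hr × 4.3 hr = 67.99232 mL
Volume remaining = 239 − 67.99232 = 171.0077 mL
Drug remaining = 171.0077 mL × 2.200837 mg/mL = 376.36 mg

376 mg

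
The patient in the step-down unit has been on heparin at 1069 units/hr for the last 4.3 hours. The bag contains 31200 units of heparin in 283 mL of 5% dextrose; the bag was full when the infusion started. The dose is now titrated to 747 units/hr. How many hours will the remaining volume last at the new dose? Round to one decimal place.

35.6 hours

Initial rate:
Concentration = 31200 units ÷ 283 mL = 110.2473 units/mL
Rate = 1069 units/hr ÷ 110.2473 units/mL = 9.696378 mL/hr
Volume infused so far = 9.696378 mL/hr × 4.3 hr = 41.69443 mL
Volume remaining = 283 − 41.69443 = 241.3056 mL
New rate:
Rate = 747 units/hr ÷ 110.2473 units/mL = 6.775673 mL/hr
Time remaining = 241.3056 mL ÷ 6.775673 mL/hr = 35.61352 hr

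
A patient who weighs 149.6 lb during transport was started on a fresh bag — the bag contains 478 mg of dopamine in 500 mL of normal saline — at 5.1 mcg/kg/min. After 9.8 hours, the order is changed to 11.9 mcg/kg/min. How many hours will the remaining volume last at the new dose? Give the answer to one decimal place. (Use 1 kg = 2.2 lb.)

5.6 hours

Initial rate:
Weight = 149.6 lb ÷ 2.2 lb/kg = 68 kg
Dose = 5.1 mcg/kg/min × 68 kg = 346.8 mcg/min
346.8 mcg/min × 60 min/hr = 20808 mcg/hr
Concentration = 478 mg ÷ 500 mL = 0.956 mg/mL = 956 mcg/mL
Rate = 20808 mcg/hr ÷ 956 mcg/mL = 21.76569 mL/hr
Volume infused so far = 21.76569 mL/hr × 9.8 hr = 213.3038 mL
Volume remaining = 500 − 213.3038 = 286.6962 mL
New rate:
Dose = 11.9 mcg/kg/min × 68 kg = 809.2 mcg/min
809.2 mcg/min × 60 min/hr = 48552 mcg/hr
Rate = 48552 mcg/hr ÷ 956 mcg/mL = 50.78661 mL/hr
Time remaining = 286.6962 mL ÷ 50.78661 mL/hr = 5.645115 hr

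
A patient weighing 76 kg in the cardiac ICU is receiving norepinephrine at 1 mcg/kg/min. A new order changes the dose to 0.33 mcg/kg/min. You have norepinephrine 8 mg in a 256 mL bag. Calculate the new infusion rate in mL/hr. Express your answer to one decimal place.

Dose = 0.33 mcg/kg/min × 76 kg = 25.08 mcg/min
25.08 mcg/min × 60 min/hr = 1504.8 mcg/hr
Concentration = 8 mg ÷ 256 mL = 0.03125 mg/mL = 31.25 mcg/mL
Rate = 1504.8 mcg/hr ÷ 31.25 mcg/mL = 48.1536 mL/hr

48.2 mL/hr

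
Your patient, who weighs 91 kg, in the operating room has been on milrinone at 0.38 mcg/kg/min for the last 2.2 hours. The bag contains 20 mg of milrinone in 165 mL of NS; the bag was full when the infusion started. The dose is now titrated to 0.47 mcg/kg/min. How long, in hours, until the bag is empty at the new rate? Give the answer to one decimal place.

6.0 hours

Initial rate:
Dose = 0.38 mcg/kg/min × 91 kg = 34.58 mcg/min
34.58 mcg/min × 60 min/hr = 2074.8 mcg/hr
Concentration = 20 mg ÷ 165 mL = 0.1212121 mg/mL = 121.2121 mcg/mL
Rate = 2074.8 mcg/hr ÷ 121.2121 mcg/mL = 17.1171 mL/hr
Volume infused so far = 17.1171 mL/hr × 2.2 hr = 37.65762 mL
Volume remaining = 165 − 37.65762 = 127.3424 mL
New rate:
Dose = 0.47 mcg/kg/min × 91 kg = 42.77 mcg/min
42.77 mcg/min × 60 min/hr = 2566.2 mcg/hr
Rate = 2566.2 mcg/hr ÷ 121.2121 mcg/mL = 21.17115 mL/hr
Time remaining = 127.3424 mL ÷ 21.17115 mL/hr = 6.014901 hr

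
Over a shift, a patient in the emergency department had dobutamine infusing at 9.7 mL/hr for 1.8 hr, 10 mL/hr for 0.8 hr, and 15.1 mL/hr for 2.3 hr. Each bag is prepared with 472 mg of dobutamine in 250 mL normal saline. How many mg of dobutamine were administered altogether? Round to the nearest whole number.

Concentration = 472 mg ÷ 250 mL = 1.888 mg/mL
Stage 1: 9.7 mL/hr × 1.8 hr = 17.46 mL → 17.46 mL × 1.888 mg/mL = 32.96448 mg
Stage 2: 10 mL/hr × 0.8 hr = 8 mL → 8 mL × 1.888 mg/mL = 15.104 mg
Stage 3: 15.1 mL/hr × 2.3 hr = 34.73 mL → 34.73 mL × 1.888 mg/mL = 65.57024 mg
Total = 32.96448 + 15.104 + 65.57024 = 113.6387 mg

114 mg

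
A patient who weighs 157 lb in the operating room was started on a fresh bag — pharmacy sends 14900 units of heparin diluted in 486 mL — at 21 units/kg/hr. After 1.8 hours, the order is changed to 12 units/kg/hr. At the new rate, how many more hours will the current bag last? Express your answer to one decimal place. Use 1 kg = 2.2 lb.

Initial rate:
Weight = 157 lb ÷ 2.2 lb/kg = 71.36364 kg
Dose = 21 units/kg/hr × 71.36364 kg = 1498.636 units/hr
Concentration = 14900 units ÷ 486 mL = 30.65844 units/mL
Rate = 1498.636 units/hr ÷ 30.65844 units/mL = 48.8817 mL/hr
Volume infused so far = 48.8817 mL/hr × 1.8 hr = 87.98705 mL
Volume remaining = 486 − 87.98705 = 398.0129 mL
New rate:
Dose = 12 units/kg/hr × 71.36364 kg = 856.3636 units/hr
Rate = 856.3636 units/hr ÷ 30.65844 units/mL = 27.9324 mL/hr
Time remaining = 398.0129 mL ÷ 27.9324 mL/hr = 14.24915 hr

14.2 hours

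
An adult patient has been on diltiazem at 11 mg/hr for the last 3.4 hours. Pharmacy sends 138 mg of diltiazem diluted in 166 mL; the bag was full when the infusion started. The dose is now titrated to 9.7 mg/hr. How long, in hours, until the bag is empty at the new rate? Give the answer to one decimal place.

Initial rate:
Concentration = 138 mg ÷ 166 mL = 0.8313253 mg/mL
Rate = 11 mg/hr ÷ 0.8313253 mg/mL = 13.23188 mL/hr
Volume infused so far = 13.23188 mL/hr × 3.4 hr = 44.98841 mL
Volume remaining = 166 − 44.98841 = 121.0116 mL
New rate:
Rate = 9.7 mg/hr ÷ 0.8313253 mg/mL = 11.66812 mL/hr
Time remaining = 121.0116 mL ÷ 11.66812 mL/hr = 10.37113 hr

10.4 hours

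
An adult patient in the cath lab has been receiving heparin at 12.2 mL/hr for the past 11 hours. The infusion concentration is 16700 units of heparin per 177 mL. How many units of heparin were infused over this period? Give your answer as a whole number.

12662 units

Concentration = 16700 units ÷ 177 mL = 94.35028 units/mL
Drug rate = 12.2 mL/hr × 94.35028 units/mL = 1151.073 units/hr
Total = 1151.073 units/hr × 11 hr = 12661.81 units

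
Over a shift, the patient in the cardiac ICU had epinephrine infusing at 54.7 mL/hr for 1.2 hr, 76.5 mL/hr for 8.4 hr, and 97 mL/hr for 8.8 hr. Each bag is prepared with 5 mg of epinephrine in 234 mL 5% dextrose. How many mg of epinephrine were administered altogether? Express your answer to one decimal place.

Concentration = 5 mg ÷ 234 mL = 0.02136752 mg/mL
Stage 1: 54.7 mL/hr × 1.2 hr = 65.64 mL → 65.64 mL × 0.02136752 mg/mL = 1.402564 mg
Stage 2: 76.5 mL/hr × 8.4 hr = 642.6 mL → 642.6 mL × 0.02136752 mg/mL = 13.73077 mg
Stage 3: 97 mL/hr × 8.8 hr = 853.6 mL → 853.6 mL × 0.02136752 mg/mL = 18.23932 mg
Total = 1.402564 + 13.73077 + 18.23932 = 33.37265 mg

33.4 mg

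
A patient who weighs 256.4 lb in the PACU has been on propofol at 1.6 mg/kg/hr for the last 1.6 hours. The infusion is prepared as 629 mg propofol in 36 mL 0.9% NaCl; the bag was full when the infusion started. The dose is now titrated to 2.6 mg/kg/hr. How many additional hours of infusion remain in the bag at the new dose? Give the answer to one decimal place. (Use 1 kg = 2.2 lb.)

Initial rate:
Weight = 256.4 lb ÷ 2.2 lb/kg = 116.5455 kg
Dose = 1.6 mg/kg/hr × 116.5455 kg = 186.4727 mg/hr
Concentration = 629 mg ÷ 36 mL = 17.47222 mg/mL
Rate = 186.4727 mg/hr ÷ 17.47222 mg/mL = 10.67252 mL/hr
Volume infused so far = 10.67252 mL/hr × 1.6 hr = 17.07604 mL
Volume remaining = 36 − 17.07604 = 18.92396 mL
New rate:
Dose = 2.6 mg/kg/hr × 116.5455 kg = 303.0182 mg/hr
Rate = 303.0182 mg/hr ÷ 17.47222 mg/mL = 17.34285 mL/hr
Time remaining = 18.92396 mL ÷ 17.34285 mL/hr = 1.091168 hr

1.1 hours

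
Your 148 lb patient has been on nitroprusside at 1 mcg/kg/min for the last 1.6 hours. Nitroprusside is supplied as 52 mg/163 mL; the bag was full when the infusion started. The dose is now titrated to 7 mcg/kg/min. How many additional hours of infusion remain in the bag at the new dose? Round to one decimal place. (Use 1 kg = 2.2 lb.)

Initial rate:
Weight = 148 lb ÷ 2.2 lb/kg = 67.27273 kg
Dose = 1 mcg/kg/min × 67.27273 kg = 67.27273 mcg/min
67.27273 mcg/min × 60 min/hr = 4036.364 mcg/hr
Concentration = 52 mg ÷ 163 mL = 0.3190184 mg/mL = 319.0184 mcg/mL
Rate = 4036.364 mcg/hr ÷ 319.0184 mcg/mL = 12.65245 mL/hr
Volume infused so far = 12.65245 mL/hr × 1.6 hr = 20.24392 mL
Volume remaining = 163 − 20.24392 = 142.7561 mL
New rate:
Dose = 7 mcg/kg/min × 67.27273 kg = 470.9091 mcg/min
470.9091 mcg/min × 60 min/hr = 28254.55 mcg/hr
Rate = 28254.55 mcg/hr ÷ 319.0184 mcg/mL = 88.56713 mL/hr
Time remaining = 142.7561 mL ÷ 88.56713 mL/hr = 1.61184 hr

1.6 hours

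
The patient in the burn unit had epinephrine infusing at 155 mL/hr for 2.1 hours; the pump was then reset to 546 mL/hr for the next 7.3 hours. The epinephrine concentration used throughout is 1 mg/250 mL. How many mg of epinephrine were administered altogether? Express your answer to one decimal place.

17.2 mg

Concentration = 1 mg ÷ 250 mL = 0.004 mg/mL
Stage 1: 155 mL/hr × 2.1 hr = 325.5 mL → 325.5 mL × 0.004 mg/mL = 1.302 mg
Stage 2: 546 mL/hr × 7.3 hr = 3985.8 mL → 3985.8 mL × 0.004 mg/mL = 15.9432 mg
Total = 1.302 + 15.9432 = 17.2452 mg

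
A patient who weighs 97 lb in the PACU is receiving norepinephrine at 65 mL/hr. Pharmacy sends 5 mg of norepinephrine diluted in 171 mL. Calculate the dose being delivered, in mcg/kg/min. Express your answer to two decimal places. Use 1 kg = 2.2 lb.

Weight = 97 lb ÷ 2.2 lb/kg = 44.09091 kg
Concentration = 5 mg ÷ 171 mL = 0.02923977 mg/mL = 29.23977 mcg/mL
Drug rate = 65 mL/hr × 29.23977 mcg/mL = 1900.585 mcg/hr
1900.585 mcg/hr ÷ 60 min/hr = 31.67641 mcg/min
31.67641 mcg/min ÷ 44.09091 kg = 0.7184341 mcg/kg/min

0.72 mcg/kg/min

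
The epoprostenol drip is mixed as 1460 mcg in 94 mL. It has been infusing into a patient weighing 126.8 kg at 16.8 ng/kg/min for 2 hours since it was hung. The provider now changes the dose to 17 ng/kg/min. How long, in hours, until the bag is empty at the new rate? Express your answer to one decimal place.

Initial rate:
Dose = 16.8 ng/kg/min × 126.8 kg = 2130.24 ng/min
2130.24 ng/min × 60 min/hr = 127814.4 ng/hr
Concentration = 1460 mcg ÷ 94 mL = 15.53191 mcg/mL = 15531.91 ng/mL
Rate = 127814.4 ng/hr ÷ 15531.91 ng/mL = 8.229146 mL/hr
Volume infused so far = 8.229146 mL/hr × 2 hr = 16.45829 mL
Volume remaining = 94 − 16.45829 = 77.54171 mL
New rate:
Dose = 17 ng/kg/min × 126.8 kg = 2155.6 ng/min
2155.6 ng/min × 60 min/hr = 129336 ng/hr
Rate = 129336 ng/hr ÷ 15531.91 ng/mL = 8.327112 mL/hr
Time remaining = 77.54171 mL ÷ 8.327112 mL/hr = 9.311956 hr

9.3 hours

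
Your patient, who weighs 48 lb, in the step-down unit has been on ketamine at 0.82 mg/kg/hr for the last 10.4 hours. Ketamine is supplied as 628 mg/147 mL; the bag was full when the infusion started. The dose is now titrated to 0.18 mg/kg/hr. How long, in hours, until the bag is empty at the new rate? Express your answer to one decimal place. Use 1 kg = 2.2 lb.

112.5 hours

Initial rate:
Weight = 48 lb ÷ 2.2 lb/kg = 21.81818 kg
Dose = 0.82 mg/kg/hr × 21.81818 kg = 17.89091 mg/hr
Concentration = 628 mg ÷ 147 mL = 4.272109 mg/mL
Rate = 17.89091 mg/hr ÷ 4.272109 mg/mL = 4.18784 mL/hr
Volume infused so far = 4.18784 mL/hr × 10.4 hr = 43.55354 mL
Volume remaining = 147 − 43.55354 = 103.4465 mL
New rate:
Dose = 0.18 mg/kg/hr × 21.81818 kg = 3.927273 mg/hr
Rate = 3.927273 mg/hr ÷ 4.272109 mg/mL = 0.919282 mL/hr
Time remaining = 103.4465 mL ÷ 0.919282 mL/hr = 112.5296 hr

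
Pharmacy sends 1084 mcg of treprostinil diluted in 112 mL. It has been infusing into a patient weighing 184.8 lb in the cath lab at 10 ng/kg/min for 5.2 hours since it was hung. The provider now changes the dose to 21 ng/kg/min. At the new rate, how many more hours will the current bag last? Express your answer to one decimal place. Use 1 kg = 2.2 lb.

7.8 hours

Initial rate:
Weight = 184.8 lb ÷ 2.2 lb/kg = 84 kg
Dose = 10 ng/kg/min × 84 kg = 840 ng/min
840 ng/min × 60 min/hr = 50400 ng/hr
Concentration = 1084 mcg ÷ 112 mL = 9.678571 mcg/mL = 9678.571 ng/mL
Rate = 50400 ng/hr ÷ 9678.571 ng/mL = 5.20738 mL/hr
Volume infused so far = 5.20738 mL/hr × 5.2 hr = 27.07838 mL
Volume remaining = 112 − 27.07838 = 84.92162 mL
New rate:
Dose = 21 ng/kg/min × 84 kg = 1764 ng/min
1764 ng/min × 60 min/hr = 105840 ng/hr
Rate = 105840 ng/hr ÷ 9678.571 ng/mL = 10.9355 mL/hr
Time remaining = 84.92162 mL ÷ 10.9355 mL/hr = 7.765684 hr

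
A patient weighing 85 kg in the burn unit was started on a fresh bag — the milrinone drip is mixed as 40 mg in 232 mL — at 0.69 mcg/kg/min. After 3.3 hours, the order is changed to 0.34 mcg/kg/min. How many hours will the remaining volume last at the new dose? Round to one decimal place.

Initial rate:
Dose = 0.69 mcg/kg/min × 85 kg = 58.65 mcg/min
58.65 mcg/min × 60 min/hr = 3519 mcg/hr
Concentration = 40 mg ÷ 232 mL = 0.1724138 mg/mL = 172.4138 mcg/mL
Rate = 3519 mcg/hr ÷ 172.4138 mcg/mL = 20.4102 mL/hr
Volume infused so far = 20.4102 mL/hr × 3.3 hr = 67.35366 mL
Volume remaining = 232 − 67.35366 = 164.6463 mL
New rate:
Dose = 0.34 mcg/kg/min × 85 kg = 28.9 mcg/min
28.9 mcg/min × 60 min/hr = 1734 mcg/hr
Rate = 1734 mcg/hr ÷ 172.4138 mcg/mL = 10.0572 mL/hr
Time remaining = 164.6463 mL ÷ 10.0572 mL/hr = 16.37099 hr

16.4 hours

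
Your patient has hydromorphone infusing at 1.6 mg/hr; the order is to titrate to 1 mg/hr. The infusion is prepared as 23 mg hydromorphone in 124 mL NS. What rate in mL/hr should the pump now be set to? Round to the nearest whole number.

Concentration = 23 mg ÷ 124 mL = 0.1854839 mg/mL
Rate = 1 mg/hr ÷ 0.1854839 mg/mL = 5.391304 mL/hr

5 mL/hr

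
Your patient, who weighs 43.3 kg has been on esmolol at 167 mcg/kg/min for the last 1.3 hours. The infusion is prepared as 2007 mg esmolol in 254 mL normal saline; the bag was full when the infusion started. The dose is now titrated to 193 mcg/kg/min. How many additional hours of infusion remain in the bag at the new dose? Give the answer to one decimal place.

2.9 hours

Initial rate:
Dose = 167 mcg/kg/min × 43.3 kg = 7231.1 mcg/min
7231.1 mcg/min × 60 min/hr = 433866 mcg/hr
Concentration = 2007 mg ÷ 254 mL = 7.901575 mg/mL = 7901.575 mcg/mL
Rate = 433866 mcg/hr ÷ 7901.575 mcg/mL = 54.9088 mL/hr
Volume infused so far = 54.9088 mL/hr × 1.3 hr = 71.38144 mL
Volume remaining = 254 − 71.38144 = 182.6186 mL
New rate:
Dose = 193 mcg/kg/min × 43.3 kg = 8356.9 mcg/min
8356.9 mcg/min × 60 min/hr = 501414 mcg/hr
Rate = 501414 mcg/hr ÷ 7901.575 mcg/mL = 63.45748 mL/hr
Time remaining = 182.6186 mL ÷ 63.45748 mL/hr = 2.87781 hr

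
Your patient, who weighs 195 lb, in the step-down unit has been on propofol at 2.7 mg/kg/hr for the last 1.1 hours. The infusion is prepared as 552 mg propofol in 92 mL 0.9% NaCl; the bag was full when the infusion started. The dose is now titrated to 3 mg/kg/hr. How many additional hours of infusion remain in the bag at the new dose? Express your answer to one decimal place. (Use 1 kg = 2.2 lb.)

Initial rate:
Weight = 195 lb ÷ 2.2 lb/kg = 88.63636 kg
Dose = 2.7 mg/kg/hr × 88.63636 kg = 239.3182 mg/hr
Concentration = 552 mg ÷ 92 mL = 6 mg/mL
Rate = 239.3182 mg/hr ÷ 6 mg/mL = 39.88636 mL/hr
Volume infused so far = 39.88636 mL/hr × 1.1 hr = 43.875 mL
Volume remaining = 92 − 43.875 = 48.125 mL
New rate:
Dose = 3 mg/kg/hr × 88.63636 kg = 265.9091 mg/hr
Rate = 265.9091 mg/hr ÷ 6 mg/mL = 44.31818 mL/hr
Time remaining = 48.125 mL ÷ 44.31818 mL/hr = 1.085897 hr

1.1 hours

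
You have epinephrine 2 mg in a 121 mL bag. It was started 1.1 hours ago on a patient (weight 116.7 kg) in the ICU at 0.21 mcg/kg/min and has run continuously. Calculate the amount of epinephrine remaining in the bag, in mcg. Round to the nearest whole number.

Dose = 0.21 mcg/kg/min × 116.7 kg = 24.507 mcg/min
24.507 mcg/min × 60 min/hr = 1470.42 mcg/hr
Concentration = 2 mg ÷ 121 mL = 0.01652893 mg/mL = 16.52893 mcg/mL
Rate = 1470.42 mcg/hr ÷ 16.52893 mcg/mL = 88.96041 mL/hr
Volume infused = 88.96041 mL/hr × 1.1 hr = 97.85645 mL
Volume remaining = 121 − 97.85645 = 23.14355 mL
Drug remaining = 23.14355 mL × 16.52893 mcg/mL = 382.538 mcg

383 mcg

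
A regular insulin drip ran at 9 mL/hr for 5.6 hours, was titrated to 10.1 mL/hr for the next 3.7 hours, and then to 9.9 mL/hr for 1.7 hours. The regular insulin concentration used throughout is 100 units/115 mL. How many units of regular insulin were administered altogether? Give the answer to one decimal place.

91.0 units

Concentration = 100 units ÷ 115 mL = 0.8695652 units/mL
Stage 1: 9 mL/hr × 5.6 hr = 50.4 mL → 50.4 mL × 0.8695652 units/mL = 43.82609 units
Stage 2: 10.1 mL/hr × 3.7 hr = 37.37 mL → 37.37 mL × 0.8695652 units/mL = 32.49565 units
Stage 3: 9.9 mL/hr × 1.7 hr = 16.83 mL → 16.83 mL × 0.8695652 units/mL = 14.63478 units
Total = 43.82609 + 32.49565 + 14.63478 = 90.95652 units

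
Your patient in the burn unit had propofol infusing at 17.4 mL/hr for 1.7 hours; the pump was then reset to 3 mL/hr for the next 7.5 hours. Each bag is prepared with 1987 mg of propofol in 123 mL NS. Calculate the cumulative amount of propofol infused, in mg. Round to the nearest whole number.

Concentration = 1987 mg ÷ 123 mL = 16.15447 mg/mL
Stage 1: 17.4 mL/hr × 1.7 hr = 29.58 mL → 29.58 mL × 16.15447 mg/mL = 477.8493 mg
Stage 2: 3 mL/hr × 7.5 hr = 22.5 mL → 22.5 mL × 16.15447 mg/mL = 363.4756 mg
Total = 477.8493 + 363.4756 = 841.3249 mg

841 mg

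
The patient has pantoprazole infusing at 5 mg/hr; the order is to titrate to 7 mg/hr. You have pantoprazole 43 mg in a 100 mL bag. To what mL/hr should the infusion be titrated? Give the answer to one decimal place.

Concentration = 43 mg ÷ 100 mL = 0.43 mg/mL
Rate = 7 mg/hr ÷ 0.43 mg/mL = 16.27907 mL/hr

16.3 mL/hr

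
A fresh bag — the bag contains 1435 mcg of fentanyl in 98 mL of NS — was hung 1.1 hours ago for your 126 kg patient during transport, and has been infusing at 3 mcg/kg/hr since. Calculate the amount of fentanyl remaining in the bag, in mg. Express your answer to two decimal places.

Dose = 3 mcg/kg/hr × 126 kg = 378 mcg/hr
Concentration = 1435 mcg ÷ 98 mL = 14.64286 mcg/mL
Rate = 378 mcg/hr ÷ 14.64286 mcg/mL = 25.81463 mL/hr
Volume infused = 25.81463 mL/hr × 1.1 hr = 28.3961 mL
Volume remaining = 98 − 28.3961 = 69.6039 mL
Drug remaining = 69.6039 mL × 14.64286 mcg/mL = 1019.2 mcg = 1.0192 mg

1.02 mg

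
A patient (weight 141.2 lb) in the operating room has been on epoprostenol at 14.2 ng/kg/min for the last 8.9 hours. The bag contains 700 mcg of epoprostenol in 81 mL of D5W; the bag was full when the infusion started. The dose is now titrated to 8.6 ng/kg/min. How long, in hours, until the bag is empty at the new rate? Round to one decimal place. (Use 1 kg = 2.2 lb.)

6.4 hours

Initial rate:
Weight = 141.2 lb ÷ 2.2 lb/kg = 64.18182 kg
Dose = 14.2 ng/kg/min × 64.18182 kg = 911.3818 ng/min
911.3818 ng/min × 60 min/hr = 54682.91 ng/hr
Concentration = 700 mcg ÷ 81 mL = 8.641975 mcg/mL = 8641.975 ng/mL
Rate = 54682.91 ng/hr ÷ 8641.975 ng/mL = 6.327594 mL/hr
Volume infused so far = 6.327594 mL/hr × 8.9 hr = 56.31558 mL
Volume remaining = 81 − 56.31558 = 24.68442 mL
New rate:
Dose = 8.6 ng/kg/min × 64.18182 kg = 551.9636 ng/min
551.9636 ng/min × 60 min/hr = 33117.82 ng/hr
Rate = 33117.82 ng/hr ÷ 8641.975 ng/mL = 3.832205 mL/hr
Time remaining = 24.68442 mL ÷ 3.832205 mL/hr = 6.441309 hr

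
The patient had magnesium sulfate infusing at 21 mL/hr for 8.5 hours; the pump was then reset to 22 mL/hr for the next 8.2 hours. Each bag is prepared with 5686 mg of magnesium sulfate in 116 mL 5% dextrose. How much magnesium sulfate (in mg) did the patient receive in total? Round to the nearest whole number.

17592 mg

Concentration = 5686 mg ÷ 116 mL = 49.01724 mg/mL
Stage 1: 21 mL/hr × 8.5 hr = 178.5 mL → 178.5 mL × 49.01724 mg/mL = 8749.578 mg
Stage 2: 22 mL/hr × 8.2 hr = 180.4 mL → 180.4 mL × 49.01724 mg/mL = 8842.71 mg
Total = 8749.578 + 8842.71 = 17592.29 mg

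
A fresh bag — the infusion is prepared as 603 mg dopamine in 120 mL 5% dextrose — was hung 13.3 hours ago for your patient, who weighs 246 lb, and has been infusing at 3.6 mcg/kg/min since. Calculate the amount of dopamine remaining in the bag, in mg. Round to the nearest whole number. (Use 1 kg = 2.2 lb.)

Weight = 246 lb ÷ 2.2 lb/kg = 111.8182 kg
Dose = 3.6 mcg/kg/min × 111.8182 kg = 402.5455 mcg/min
402.5455 mcg/min × 60 min/hr = 24152.73 mcg/hr
Concentration = 603 mg ÷ 120 mL = 5.025 mg/mL = 5025 mcg/mL
Rate = 24152.73 mcg/hr ÷ 5025 mcg/mL = 4.806513 mL/hr
Volume infused = 4.806513 mL/hr × 13.3 hr = 63.92662 mL
Volume remaining = 120 − 63.92662 = 56.07338 mL
Drug remaining = 56.07338 mL × 5025 mcg/mL = 281768.7 mcg = 281.7687 mg

282 mg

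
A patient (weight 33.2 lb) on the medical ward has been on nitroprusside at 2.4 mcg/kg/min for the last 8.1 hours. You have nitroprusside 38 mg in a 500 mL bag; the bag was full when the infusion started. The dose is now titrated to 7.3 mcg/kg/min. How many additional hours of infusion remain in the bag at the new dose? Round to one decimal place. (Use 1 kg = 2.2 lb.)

3.1 hours

Initial rate:
Weight = 33.2 lb ÷ 2.2 lb/kg = 15.09091 kg
Dose = 2.4 mcg/kg/min × 15.09091 kg = 36.21818 mcg/min
36.21818 mcg/min × 60 min/hr = 2173.091 mcg/hr
Concentration = 38 mg ÷ 500 mL = 0.076 mg/mL = 76 mcg/mL
Rate = 2173.091 mcg/hr ÷ 76 mcg/mL = 28.5933 mL/hr
Volume infused so far = 28.5933 mL/hr × 8.1 hr = 231.6057 mL
Volume remaining = 500 − 231.6057 = 268.3943 mL
New rate:
Dose = 7.3 mcg/kg/min × 15.09091 kg = 110.1636 mcg/min
110.1636 mcg/min × 60 min/hr = 6609.818 mcg/hr
Rate = 6609.818 mcg/hr ÷ 76 mcg/mL = 86.97129 mL/hr
Time remaining = 268.3943 mL ÷ 86.97129 mL/hr = 3.08601 hr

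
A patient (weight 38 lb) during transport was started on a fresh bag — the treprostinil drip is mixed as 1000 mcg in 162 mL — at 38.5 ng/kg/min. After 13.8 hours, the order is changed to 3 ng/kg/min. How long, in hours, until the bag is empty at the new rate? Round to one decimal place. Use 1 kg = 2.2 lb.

Initial rate:
Weight = 38 lb ÷ 2.2 lb/kg = 17.27273 kg
Dose = 38.5 ng/kg/min × 17.27273 kg = 665 ng/min
665 ng/min × 60 min/hr = 39900 ng/hr
Concentration = 1000 mcg ÷ 162 mL = 6.17284 mcg/mL = 6172.84 ng/mL
Rate = 39900 ng/hr ÷ 6172.84 ng/mL = 6.4638 mL/hr
Volume infused so far = 6.4638 mL/hr × 13.8 hr = 89.20044 mL
Volume remaining = 162 − 89.20044 = 72.79956 mL
New rate:
Dose = 3 ng/kg/min × 17.27273 kg = 51.81818 ng/min
51.81818 ng/min × 60 min/hr = 3109.091 ng/hr
Rate = 3109.091 ng/hr ÷ 6172.84 ng/mL = 0.5036727 mL/hr
Time remaining = 72.79956 mL ÷ 0.5036727 mL/hr = 144.5374 hr

144.5 hours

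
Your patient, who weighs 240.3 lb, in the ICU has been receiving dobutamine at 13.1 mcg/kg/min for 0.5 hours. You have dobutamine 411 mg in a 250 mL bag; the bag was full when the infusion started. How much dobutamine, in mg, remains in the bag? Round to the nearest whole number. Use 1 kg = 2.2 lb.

Weight = 240.3 lb ÷ 2.2 lb/kg = 109.2273 kg
Dose = 13.1 mcg/kg/min × 109.2273 kg = 1430.877 mcg/min
1430.877 mcg/min × 60 min/hr = 85852.64 mcg/hr
Concentration = 411 mg ÷ 250 mL = 1.644 mg/mL = 1644 mcg/mL
Rate = 85852.64 mcg/hr ÷ 1644 mcg/mL = 52.2218 mL/hr
Volume infused = 52.2218 mL/hr × 0.5 hr = 26.1109 mL
Volume remaining = 250 − 26.1109 = 223.8891 mL
Drug remaining = 223.8891 mL × 1644 mcg/mL = 368073.7 mcg = 368.0737 mg

368 mg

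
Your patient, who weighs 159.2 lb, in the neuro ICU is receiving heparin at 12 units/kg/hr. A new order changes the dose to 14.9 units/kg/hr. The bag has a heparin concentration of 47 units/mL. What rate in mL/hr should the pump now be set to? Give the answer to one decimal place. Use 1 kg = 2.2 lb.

Weight = 159.2 lb ÷ 2.2 lb/kg = 72.36364 kg
Dose = 14.9 units/kg/hr × 72.36364 kg = 1078.218 units/hr
Rate = 1078.218 units/hr ÷ 47 units/mL = 22.94081 mL/hr

22.9 mL/hr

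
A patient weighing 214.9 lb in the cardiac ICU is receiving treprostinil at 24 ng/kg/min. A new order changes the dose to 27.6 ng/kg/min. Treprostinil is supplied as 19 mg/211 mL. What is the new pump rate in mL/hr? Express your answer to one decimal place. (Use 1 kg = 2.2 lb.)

1.8 mL/hr

Weight = 214.9 lb ÷ 2.2 lb/kg = 97.68182 kg
Dose = 27.6 ng/kg/min × 97.68182 kg = 2696.018 ng/min
2696.018 ng/min × 60 min/hr = 161761.1 ng/hr
Concentration = 19 mg ÷ 211 mL = 0.09004739 mg/mL = 90047.39 ng/mL
Rate = 161761.1 ng/hr ÷ 90047.39 ng/mL = 1.796399 mL/hr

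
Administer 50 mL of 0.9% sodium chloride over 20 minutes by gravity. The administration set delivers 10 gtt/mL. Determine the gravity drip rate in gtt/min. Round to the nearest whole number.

50 mL ÷ (20 min) = 2.5 mL/min
2.5 mL/min × 10 gtt/mL = 25 gtt/min

25 gtt/min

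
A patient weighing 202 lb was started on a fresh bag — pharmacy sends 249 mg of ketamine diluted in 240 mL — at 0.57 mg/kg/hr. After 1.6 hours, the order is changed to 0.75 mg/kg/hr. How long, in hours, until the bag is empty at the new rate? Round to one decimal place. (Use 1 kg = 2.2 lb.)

2.4 hours

Initial rate:
Weight = 202 lb ÷ 2.2 lb/kg = 91.81818 kg
Dose = 0.57 mg/kg/hr × 91.81818 kg = 52.33636 mg/hr
Concentration = 249 mg ÷ 240 mL = 1.0375 mg/mL
Rate = 52.33636 mg/hr ÷ 1.0375 mg/mL = 50.44469 mL/hr
Volume infused so far = 50.44469 mL/hr × 1.6 hr = 80.7115 mL
Volume remaining = 240 − 80.7115 = 159.2885 mL
New rate:
Dose = 0.75 mg/kg/hr × 91.81818 kg = 68.86364 mg/hr
Rate = 68.86364 mg/hr ÷ 1.0375 mg/mL = 66.37459 mL/hr
Time remaining = 159.2885 mL ÷ 66.37459 mL/hr = 2.399842 hr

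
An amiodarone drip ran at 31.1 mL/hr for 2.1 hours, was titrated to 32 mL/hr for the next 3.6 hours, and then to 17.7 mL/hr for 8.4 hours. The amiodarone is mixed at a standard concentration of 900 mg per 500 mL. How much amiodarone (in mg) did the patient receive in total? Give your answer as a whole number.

Concentration = 900 mg ÷ 500 mL = 1.8 mg/mL
Stage 1: 31.1 mL/hr × 2.1 hr = 65.31 mL → 65.31 mL × 1.8 mg/mL = 117.558 mg
Stage 2: 32 mL/hr × 3.6 hr = 115.2 mL → 115.2 mL × 1.8 mg/mL = 207.36 mg
Stage 3: 17.7 mL/hr × 8.4 hr = 148.68 mL → 148.68 mL × 1.8 mg/mL = 267.624 mg
Total = 117.558 + 207.36 + 267.624 = 592.542 mg

593 mg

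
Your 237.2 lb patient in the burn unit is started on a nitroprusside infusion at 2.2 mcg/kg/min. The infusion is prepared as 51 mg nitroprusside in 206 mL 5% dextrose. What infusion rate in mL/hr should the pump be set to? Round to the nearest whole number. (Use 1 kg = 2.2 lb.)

57 mL/hr

Weight = 237.2 lb ÷ 2.2 lb/kg = 107.8182 kg
Dose = 2.2 mcg/kg/min × 107.8182 kg = 237.2 mcg/min
237.2 mcg/min × 60 min/hr = 14232 mcg/hr
Concentration = 51 mg ÷ 206 mL = 0.2475728 mg/mL = 247.5728 mcg/mL
Rate = 14232 mcg/hr ÷ 247.5728 mcg/mL = 57.48612 mL/hr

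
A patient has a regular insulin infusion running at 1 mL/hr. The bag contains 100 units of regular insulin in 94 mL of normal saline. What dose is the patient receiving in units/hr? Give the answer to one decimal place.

1.1 units/hr

Concentration = 100 units ÷ 94 mL = 1.06383 units/mL
Drug rate = 1 mL/hr × 1.06383 units/mL = 1.06383 units/hr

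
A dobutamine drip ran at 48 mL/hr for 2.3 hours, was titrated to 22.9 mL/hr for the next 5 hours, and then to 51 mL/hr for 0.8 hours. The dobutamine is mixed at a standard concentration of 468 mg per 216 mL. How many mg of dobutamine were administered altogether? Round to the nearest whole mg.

576 mg

Concentration = 468 mg ÷ 216 mL = 2.166667 mg/mL
Stage 1: 48 mL/hr × 2.3 hr = 110.4 mL → 110.4 mL × 2.166667 mg/mL = 239.2 mg
Stage 2: 22.9 mL/hr × 5 hr = 114.5 mL → 114.5 mL × 2.166667 mg/mL = 248.0833 mg
Stage 3: 51 mL/hr × 0.8 hr = 40.8 mL → 40.8 mL × 2.166667 mg/mL = 88.4 mg
Total = 239.2 + 248.0833 + 88.4 = 575.6833 mg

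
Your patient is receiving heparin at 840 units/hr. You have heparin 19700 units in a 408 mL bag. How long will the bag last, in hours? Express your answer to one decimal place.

23.5 hours

Concentration = 19700 units ÷ 408 mL = 48.28431 units/mL
Rate = 840 units/hr ÷ 48.28431 units/mL = 17.39695 mL/hr
Duration = 408 mL ÷ 17.39695 mL/hr = 23.45238 hr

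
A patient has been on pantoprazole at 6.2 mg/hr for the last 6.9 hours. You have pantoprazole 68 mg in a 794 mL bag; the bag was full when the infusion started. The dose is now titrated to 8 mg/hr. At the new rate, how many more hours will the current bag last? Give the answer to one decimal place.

3.2 hours

Initial rate:
Concentration = 68 mg ÷ 794 mL = 0.08564232 mg/mL
Rate = 6.2 mg/hr ÷ 0.08564232 mg/mL = 72.39412 mL/hr
Volume infused so far = 72.39412 mL/hr × 6.9 hr = 499.5194 mL
Volume remaining = 794 − 499.5194 = 294.4806 mL
New rate:
Rate = 8 mg/hr ÷ 0.08564232 mg/mL = 93.41176 mL/hr
Time remaining = 294.4806 mL ÷ 93.41176 mL/hr = 3.1525 hr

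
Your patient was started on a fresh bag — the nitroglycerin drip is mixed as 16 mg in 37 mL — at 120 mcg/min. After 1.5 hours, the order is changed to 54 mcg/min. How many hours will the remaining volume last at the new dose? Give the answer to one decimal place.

1.6 hours

Initial rate:
120 mcg/min × 60 min/hr = 7200 mcg/hr
Concentration = 16 mg ÷ 37 mL = 0.4324324 mg/mL = 432.4324 mcg/mL
Rate = 7200 mcg/hr ÷ 432.4324 mcg/mL = 16.65 mL/hr
Volume infused so far = 16.65 mL/hr × 1.5 hr = 24.975 mL
Volume remaining = 37 − 24.975 = 12.025 mL
New rate:
54 mcg/min × 60 min/hr = 3240 mcg/hr
Rate = 3240 mcg/hr ÷ 432.4324 mcg/mL = 7.4925 mL/hr
Time remaining = 12.025 mL ÷ 7.4925 mL/hr = 1.604938 hr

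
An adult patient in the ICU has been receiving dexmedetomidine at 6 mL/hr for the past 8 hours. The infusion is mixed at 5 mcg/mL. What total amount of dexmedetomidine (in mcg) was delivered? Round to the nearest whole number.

240 mcg

Drug rate = 6 mL/hr × 5 mcg/mL = 30 mcg/hr
Total = 30 mcg/hr × 8 hr = 240 mcg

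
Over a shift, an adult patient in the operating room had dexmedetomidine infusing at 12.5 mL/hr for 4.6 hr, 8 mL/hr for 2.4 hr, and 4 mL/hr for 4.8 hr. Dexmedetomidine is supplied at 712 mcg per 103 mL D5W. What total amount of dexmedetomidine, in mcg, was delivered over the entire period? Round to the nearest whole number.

663 mcg

Concentration = 712 mcg ÷ 103 mL = 6.912621 mcg/mL
Stage 1: 12.5 mL/hr × 4.6 hr = 57.5 mL → 57.5 mL × 6.912621 mcg/mL = 397.4757 mcg
Stage 2: 8 mL/hr × 2.4 hr = 19.2 mL → 19.2 mL × 6.912621 mcg/mL = 132.7223 mcg
Stage 3: 4 mL/hr × 4.8 hr = 19.2 mL → 19.2 mL × 6.912621 mcg/mL = 132.7223 mcg
Total = 397.4757 + 132.7223 + 132.7223 = 662.9204 mcg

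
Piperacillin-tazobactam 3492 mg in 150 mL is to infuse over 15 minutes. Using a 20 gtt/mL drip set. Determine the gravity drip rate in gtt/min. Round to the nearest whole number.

150 mL ÷ (15 min) = 10 mL/min
10 mL/min × 20 gtt/mL = 200 gtt/min

200 gtt/min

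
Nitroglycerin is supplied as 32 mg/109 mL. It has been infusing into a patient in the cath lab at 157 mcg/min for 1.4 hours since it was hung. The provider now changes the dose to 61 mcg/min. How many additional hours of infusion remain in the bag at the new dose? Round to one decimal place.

Initial rate:
157 mcg/min × 60 min/hr = 9420 mcg/hr
Concentration = 32 mg ÷ 109 mL = 0.293578 mg/mL = 293.578 mcg/mL
Rate = 9420 mcg/hr ÷ 293.578 mcg/mL = 32.08687 mL/hr
Volume infused so far = 32.08687 mL/hr × 1.4 hr = 44.92162 mL
Volume remaining = 109 − 44.92162 = 64.07837 mL
New rate:
61 mcg/min × 60 min/hr = 3660 mcg/hr
Rate = 3660 mcg/hr ÷ 293.578 mcg/mL = 12.46687 mL/hr
Time remaining = 64.07837 mL ÷ 12.46687 mL/hr = 5.139891 hr

5.1 hours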